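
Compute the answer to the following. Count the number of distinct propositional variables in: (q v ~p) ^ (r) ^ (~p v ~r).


Identify each variable that appears in the formula.
Variables found: p, q, r
Count = 3

3


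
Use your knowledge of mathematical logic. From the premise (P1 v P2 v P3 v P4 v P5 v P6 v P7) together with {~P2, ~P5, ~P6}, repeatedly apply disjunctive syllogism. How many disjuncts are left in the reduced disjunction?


Original disjuncts (7): P1, P2, P3, P4, P5, P6, P7
Negated (eliminate): ~P2, ~P5, ~P6
Remaining disjuncts: P1, P3, P4, P7
Count = 7 - 3 = 4

4


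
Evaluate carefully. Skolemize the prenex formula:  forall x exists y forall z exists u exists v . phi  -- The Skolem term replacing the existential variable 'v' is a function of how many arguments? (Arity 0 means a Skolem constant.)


Quantifier prefix: forall x exists y forall z exists u exists v
'v' is existentially quantified at position 5.
Universal variables preceding it: x, z
Skolem function arity = 2

2


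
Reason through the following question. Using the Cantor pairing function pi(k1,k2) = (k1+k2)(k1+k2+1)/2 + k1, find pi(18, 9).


k1 + k2 = 27
(k1+k2)(k1+k2+1)/2 = 27 * 28 / 2 = 378
pi = 378 + 18 = 396

396


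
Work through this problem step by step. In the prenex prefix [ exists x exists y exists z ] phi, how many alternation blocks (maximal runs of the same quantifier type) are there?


Quantifier-type sequence: E E E  (A=forall, E=exists)
Group into maximal same-type runs:
  Ex3
Number of blocks = 1

1


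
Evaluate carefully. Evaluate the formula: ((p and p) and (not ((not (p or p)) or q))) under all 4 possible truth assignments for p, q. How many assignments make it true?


Check all 4 assignments:
p=0, q=0: 0
p=0, q=1: 0
p=1, q=0: 1
p=1, q=1: 0
Count of True = 1

1


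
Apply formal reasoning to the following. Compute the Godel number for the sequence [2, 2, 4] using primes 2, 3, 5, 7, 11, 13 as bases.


Encode each element as an exponent of the corresponding prime:
  2^2 = 4
  3^2 = 9
  5^4 = 625
Product = 4 * 9 * 625 = 22500

22500


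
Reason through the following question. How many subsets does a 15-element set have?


The power set of a set with n elements has 2^n elements.
|P(S)| = 2^15 = 32768

32768


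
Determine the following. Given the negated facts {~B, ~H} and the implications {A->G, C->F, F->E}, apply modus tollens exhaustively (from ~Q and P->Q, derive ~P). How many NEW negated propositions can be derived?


Initial negated facts: {~B, ~H}
Apply modus tollens to closure:
  (no implication fires)
Final negated: {~B, ~H}
New negations: {(none)}
Count = 0

0


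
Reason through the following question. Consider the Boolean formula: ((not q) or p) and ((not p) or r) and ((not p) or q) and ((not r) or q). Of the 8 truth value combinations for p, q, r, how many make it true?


Evaluate all 8 assignments for p, q, r:
p=0, q=0, r=0: 1
p=0, q=0, r=1: 0
p=0, q=1, r=0: 0
p=0, q=1, r=1: 0
p=1, q=0, r=0: 0
p=1, q=0, r=1: 0
p=1, q=1, r=0: 0
p=1, q=1, r=1: 1
Satisfying count = 2

2


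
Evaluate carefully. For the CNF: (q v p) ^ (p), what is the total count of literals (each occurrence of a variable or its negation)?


Counting literals in each clause:
Clause 1: 2 literal(s)
Clause 2: 1 literal(s)
Total = 3

3


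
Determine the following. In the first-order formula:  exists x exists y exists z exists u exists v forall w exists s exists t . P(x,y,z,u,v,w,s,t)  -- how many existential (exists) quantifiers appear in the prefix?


Quantifier prefix: exists x exists y exists z exists u exists v forall w exists s exists t
Mark each quantifier type:
  E E E E E U E E
Universal count = 1, Existential count = 7
Asked for existential (exists) quantifiers: 7

7


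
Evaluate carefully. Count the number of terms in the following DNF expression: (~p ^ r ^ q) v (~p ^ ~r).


A DNF formula is a disjunction of terms (conjunctions).
Terms are separated by v.
Counting the disjuncts: 2 terms.

2


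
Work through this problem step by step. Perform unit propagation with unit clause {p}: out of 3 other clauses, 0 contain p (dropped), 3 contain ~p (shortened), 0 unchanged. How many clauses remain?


Satisfied (removed): 0
Shortened (remain): 3
Unchanged (remain): 0
Remaining = 3 + 0 = 3

3


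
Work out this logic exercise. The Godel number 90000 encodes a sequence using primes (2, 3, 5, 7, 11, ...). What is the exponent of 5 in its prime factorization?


Factorize 90000 by dividing by 5 repeatedly.
Division steps: 5 divides 90000 exactly 4 time(s).
Exponent of 5 = 4

4


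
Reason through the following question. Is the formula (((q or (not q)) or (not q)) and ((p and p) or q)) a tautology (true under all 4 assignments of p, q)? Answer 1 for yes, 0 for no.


Check all 4 assignments:
p=0, q=0: 0
p=0, q=1: 1
p=1, q=0: 1
p=1, q=1: 1
Satisfying count = 3/4.
Tautology iff count = 4: no.

0


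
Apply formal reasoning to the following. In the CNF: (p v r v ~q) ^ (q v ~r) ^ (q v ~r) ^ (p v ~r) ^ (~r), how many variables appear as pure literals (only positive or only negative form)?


Check each variable for pure literal status:
p: pure positive
q: mixed (not pure)
r: mixed (not pure)
Pure literal count = 1

1


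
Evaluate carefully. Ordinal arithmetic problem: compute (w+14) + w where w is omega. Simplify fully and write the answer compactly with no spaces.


Compute (w+14) + w.
Ordinal + is associative but NOT commutative; for finite n>0, n + w = w but w + n stays w+n.
(w+14) + w = w + (14+w) = w + w = w*2 (the finite tail 14 is absorbed by the right w).
Result = w*2

w*2


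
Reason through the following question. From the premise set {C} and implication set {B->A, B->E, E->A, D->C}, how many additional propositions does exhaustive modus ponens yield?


Initial facts: {C}
Apply modus ponens to closure:
  (no implication fires)
Final known: {C}
New propositions: {(none)}
Count = 0

0


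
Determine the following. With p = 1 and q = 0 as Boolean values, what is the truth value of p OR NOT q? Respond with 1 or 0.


p = 1, q = 0
Operation: p OR NOT q
Evaluate: 1 OR NOT 0 = 1

1


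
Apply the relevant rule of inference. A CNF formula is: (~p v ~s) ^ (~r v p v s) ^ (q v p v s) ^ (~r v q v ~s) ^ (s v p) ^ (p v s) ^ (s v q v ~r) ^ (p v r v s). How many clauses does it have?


A CNF formula is a conjunction of clauses.
Clauses are separated by ^.
Counting the conjuncts: 8 clauses.

8


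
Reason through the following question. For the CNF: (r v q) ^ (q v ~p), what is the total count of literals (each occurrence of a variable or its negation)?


Counting literals in each clause:
Clause 1: 2 literal(s)
Clause 2: 2 literal(s)
Total = 4

4


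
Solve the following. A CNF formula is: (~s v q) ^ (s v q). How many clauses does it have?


A CNF formula is a conjunction of clauses.
Clauses are separated by ^.
Counting the conjuncts: 2 clauses.

2


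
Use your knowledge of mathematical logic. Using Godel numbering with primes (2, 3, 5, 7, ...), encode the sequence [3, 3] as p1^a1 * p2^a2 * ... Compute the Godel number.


Encode each element as an exponent of the corresponding prime:
  2^3 = 8
  3^3 = 27
Product = 8 * 27 = 216

216


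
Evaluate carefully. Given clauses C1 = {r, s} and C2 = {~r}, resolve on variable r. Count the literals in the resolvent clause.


Remove r from C1 and ~r from C2.
C1 remainder: {s}
C2 remainder: {}
Union (resolvent): {s}
Resolvent has 1 literal(s).

1


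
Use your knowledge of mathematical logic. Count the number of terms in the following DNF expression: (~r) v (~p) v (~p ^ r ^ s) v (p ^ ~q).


A DNF formula is a disjunction of terms (conjunctions).
Terms are separated by v.
Counting the disjuncts: 4 terms.

4


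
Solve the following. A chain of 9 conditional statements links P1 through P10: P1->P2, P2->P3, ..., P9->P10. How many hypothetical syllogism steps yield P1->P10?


With 9 implications in a chain connecting 10 propositions:
P1->P2, P2->P3, ..., P9->P10
Steps needed = (number of implications) - 1 = 9 - 1 = 8

8


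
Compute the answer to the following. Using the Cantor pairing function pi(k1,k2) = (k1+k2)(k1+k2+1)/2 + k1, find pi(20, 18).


k1 + k2 = 38
(k1+k2)(k1+k2+1)/2 = 38 * 39 / 2 = 741
pi = 741 + 20 = 761

761


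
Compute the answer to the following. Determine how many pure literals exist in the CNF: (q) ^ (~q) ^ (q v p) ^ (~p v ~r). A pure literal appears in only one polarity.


Check each variable for pure literal status:
p: mixed (not pure)
q: mixed (not pure)
r: pure negative
Pure literal count = 1

1


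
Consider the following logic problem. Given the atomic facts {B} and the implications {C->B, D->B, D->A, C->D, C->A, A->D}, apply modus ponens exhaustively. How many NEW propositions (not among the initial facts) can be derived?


Initial facts: {B}
Apply modus ponens to closure:
  (no implication fires)
Final known: {B}
New propositions: {(none)}
Count = 0

0


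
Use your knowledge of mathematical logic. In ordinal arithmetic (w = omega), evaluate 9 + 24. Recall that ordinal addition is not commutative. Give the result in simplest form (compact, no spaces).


Compute 9 + 24.
Ordinal + is associative but NOT commutative; for finite n>0, n + w = w but w + n stays w+n.
Both operands finite; ordinal + agrees with natural +: 9 + 24 = 33.
Result = 33

33


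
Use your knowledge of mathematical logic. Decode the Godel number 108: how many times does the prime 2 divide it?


Factorize 108 by dividing by 2 repeatedly.
Division steps: 2 divides 108 exactly 2 time(s).
Exponent of 2 = 2

2


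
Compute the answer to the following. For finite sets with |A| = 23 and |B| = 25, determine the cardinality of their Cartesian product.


The Cartesian product A x B contains all ordered pairs (a, b).
|A x B| = |A| * |B| = 23 * 25 = 575

575


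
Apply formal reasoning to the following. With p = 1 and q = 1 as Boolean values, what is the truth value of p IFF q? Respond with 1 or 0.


p = 1, q = 1
Operation: p IFF q
Evaluate: 1 IFF 1 = 1

1


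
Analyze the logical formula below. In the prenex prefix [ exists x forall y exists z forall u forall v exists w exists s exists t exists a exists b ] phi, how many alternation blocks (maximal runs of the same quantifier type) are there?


Quantifier-type sequence: E A E A A E E E E E  (A=forall, E=exists)
Group into maximal same-type runs:
  Ex1 | Ax1 | Ex1 | Ax2 | Ex5
Number of blocks = 5

5


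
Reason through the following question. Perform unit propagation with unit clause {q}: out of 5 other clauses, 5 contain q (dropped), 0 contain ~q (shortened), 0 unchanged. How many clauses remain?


Satisfied (removed): 5
Shortened (remain): 0
Unchanged (remain): 0
Remaining = 0 + 0 = 0

0


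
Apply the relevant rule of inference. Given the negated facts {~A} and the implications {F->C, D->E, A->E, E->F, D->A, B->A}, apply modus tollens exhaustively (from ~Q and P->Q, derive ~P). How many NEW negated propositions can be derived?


Initial negated facts: {~A}
Apply modus tollens to closure:
  ~A and D->A  =>  ~D
  ~A and B->A  =>  ~B
Final negated: {~A, ~B, ~D}
New negations: {~B, ~D}
Count = 2

2


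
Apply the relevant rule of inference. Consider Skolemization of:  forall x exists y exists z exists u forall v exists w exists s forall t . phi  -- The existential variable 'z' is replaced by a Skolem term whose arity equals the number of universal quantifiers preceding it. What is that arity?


Quantifier prefix: forall x exists y exists z exists u forall v exists w exists s forall t
'z' is existentially quantified at position 3.
Universal variables preceding it: x
Skolem function arity = 1

1


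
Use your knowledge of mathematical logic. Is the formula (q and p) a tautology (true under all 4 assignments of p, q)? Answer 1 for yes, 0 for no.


Check all 4 assignments:
p=0, q=0: 0
p=0, q=1: 0
p=1, q=0: 0
p=1, q=1: 1
Satisfying count = 1/4.
Tautology iff count = 4: no.

0


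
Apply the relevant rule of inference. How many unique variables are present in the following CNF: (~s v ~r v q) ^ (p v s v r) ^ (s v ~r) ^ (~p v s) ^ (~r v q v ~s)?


Identify each variable that appears in the formula.
Variables found: p, q, r, s
Count = 4

4


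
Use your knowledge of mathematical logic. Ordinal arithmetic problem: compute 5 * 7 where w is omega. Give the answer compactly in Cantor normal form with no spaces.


Compute 5 * 7.
Ordinal * is associative and left-distributive over +, but NOT commutative; for finite n>1, n*w = w but w*n stays w*n.
Both finite; ordinal * agrees with natural *: 5 * 7 = 35.
Result = 35

35


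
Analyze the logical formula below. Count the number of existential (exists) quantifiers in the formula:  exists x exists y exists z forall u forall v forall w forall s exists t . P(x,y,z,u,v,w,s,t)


Quantifier prefix: exists x exists y exists z forall u forall v forall w forall s exists t
Mark each quantifier type:
  E E E U U U U E
Universal count = 4, Existential count = 4
Asked for existential (exists) quantifiers: 4

4


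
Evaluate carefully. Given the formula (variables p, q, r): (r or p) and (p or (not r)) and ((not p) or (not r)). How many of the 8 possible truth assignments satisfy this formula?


Evaluate all 8 assignments for p, q, r:
p=0, q=0, r=0: 0
p=0, q=0, r=1: 0
p=0, q=1, r=0: 0
p=0, q=1, r=1: 0
p=1, q=0, r=0: 1
p=1, q=0, r=1: 0
p=1, q=1, r=0: 1
p=1, q=1, r=1: 0
Satisfying count = 2

2


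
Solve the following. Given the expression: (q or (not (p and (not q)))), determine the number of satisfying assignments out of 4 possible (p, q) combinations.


Check all 4 assignments:
p=0, q=0: 1
p=0, q=1: 1
p=1, q=0: 0
p=1, q=1: 1
Count of True = 3

3


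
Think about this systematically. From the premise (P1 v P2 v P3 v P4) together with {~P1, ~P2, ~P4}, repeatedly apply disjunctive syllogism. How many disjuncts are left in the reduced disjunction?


Original disjuncts (4): P1, P2, P3, P4
Negated (eliminate): ~P1, ~P2, ~P4
Remaining disjuncts: P3
Count = 4 - 3 = 1

1


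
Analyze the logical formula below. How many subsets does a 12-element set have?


The power set of a set with n elements has 2^n elements.
|P(S)| = 2^12 = 4096

4096


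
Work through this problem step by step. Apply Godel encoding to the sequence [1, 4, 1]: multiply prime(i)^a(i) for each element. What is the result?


Encode each element as an exponent of the corresponding prime:
  2^1 = 2
  3^4 = 81
  5^1 = 5
Product = 2 * 81 * 5 = 810

810


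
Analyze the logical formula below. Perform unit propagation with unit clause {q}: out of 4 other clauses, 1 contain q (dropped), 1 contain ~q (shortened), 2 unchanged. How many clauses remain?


Satisfied (removed): 1
Shortened (remain): 1
Unchanged (remain): 2
Remaining = 1 + 2 = 3

3


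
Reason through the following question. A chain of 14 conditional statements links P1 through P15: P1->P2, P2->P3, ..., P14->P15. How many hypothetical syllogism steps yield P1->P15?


With 14 implications in a chain connecting 15 propositions:
P1->P2, P2->P3, ..., P14->P15
Steps needed = (number of implications) - 1 = 14 - 1 = 13

13


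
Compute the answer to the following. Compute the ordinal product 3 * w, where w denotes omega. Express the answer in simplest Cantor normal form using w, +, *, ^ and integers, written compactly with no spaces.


Compute 3 * w.
Ordinal * is associative and left-distributive over +, but NOT commutative; for finite n>1, n*w = w but w*n stays w*n.
For finite n>0, n * w = sup{n*k : k<w} = w. So 3 * w = w.
Result = w

w


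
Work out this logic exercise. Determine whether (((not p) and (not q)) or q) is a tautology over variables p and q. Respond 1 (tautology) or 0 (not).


Check all 4 assignments:
p=0, q=0: 1
p=0, q=1: 1
p=1, q=0: 0
p=1, q=1: 1
Satisfying count = 3/4.
Tautology iff count = 4: no.

0


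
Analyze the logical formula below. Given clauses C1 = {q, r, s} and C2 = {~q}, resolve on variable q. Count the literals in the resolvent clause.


Remove q from C1 and ~q from C2.
C1 remainder: {r, s}
C2 remainder: {}
Union (resolvent): {r, s}
Resolvent has 2 literal(s).

2


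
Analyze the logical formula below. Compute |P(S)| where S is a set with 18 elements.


The power set of a set with n elements has 2^n elements.
|P(S)| = 2^18 = 262144

262144


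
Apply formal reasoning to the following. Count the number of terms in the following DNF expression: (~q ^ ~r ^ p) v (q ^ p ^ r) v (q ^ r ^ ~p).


A DNF formula is a disjunction of terms (conjunctions).
Terms are separated by v.
Counting the disjuncts: 3 terms.

3


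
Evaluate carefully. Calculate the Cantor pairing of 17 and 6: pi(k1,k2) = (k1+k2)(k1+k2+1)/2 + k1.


k1 + k2 = 23
(k1+k2)(k1+k2+1)/2 = 23 * 24 / 2 = 276
pi = 276 + 17 = 293

293


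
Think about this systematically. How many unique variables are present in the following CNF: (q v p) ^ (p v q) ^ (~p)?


Identify each variable that appears in the formula.
Variables found: p, q
Count = 2

2


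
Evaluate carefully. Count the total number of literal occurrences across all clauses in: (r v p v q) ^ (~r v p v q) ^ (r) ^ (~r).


Counting literals in each clause:
Clause 1: 3 literal(s)
Clause 2: 3 literal(s)
Clause 3: 1 literal(s)
Clause 4: 1 literal(s)
Total = 8

8


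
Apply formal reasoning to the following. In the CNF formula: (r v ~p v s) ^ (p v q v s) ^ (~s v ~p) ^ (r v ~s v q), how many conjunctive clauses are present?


A CNF formula is a conjunction of clauses.
Clauses are separated by ^.
Counting the conjuncts: 4 clauses.

4


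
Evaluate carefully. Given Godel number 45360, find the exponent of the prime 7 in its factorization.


Factorize 45360 by dividing by 7 repeatedly.
Division steps: 7 divides 45360 exactly 1 time(s).
Exponent of 7 = 1

1


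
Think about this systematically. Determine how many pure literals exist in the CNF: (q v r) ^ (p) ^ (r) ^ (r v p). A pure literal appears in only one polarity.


Check each variable for pure literal status:
p: pure positive
q: pure positive
r: pure positive
Pure literal count = 3

3


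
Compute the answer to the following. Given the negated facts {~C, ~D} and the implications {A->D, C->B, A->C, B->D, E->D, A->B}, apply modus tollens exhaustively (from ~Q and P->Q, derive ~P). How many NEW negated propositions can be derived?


Initial negated facts: {~C, ~D}
Apply modus tollens to closure:
  ~D and A->D  =>  ~A
  ~D and B->D  =>  ~B
  ~D and E->D  =>  ~E
Final negated: {~A, ~B, ~C, ~D, ~E}
New negations: {~A, ~B, ~E}
Count = 3

3


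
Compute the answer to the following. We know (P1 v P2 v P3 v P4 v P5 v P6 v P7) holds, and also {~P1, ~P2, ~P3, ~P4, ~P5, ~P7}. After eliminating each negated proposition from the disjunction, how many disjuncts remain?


Original disjuncts (7): P1, P2, P3, P4, P5, P6, P7
Negated (eliminate): ~P1, ~P2, ~P3, ~P4, ~P5, ~P7
Remaining disjuncts: P6
Count = 7 - 6 = 1

1


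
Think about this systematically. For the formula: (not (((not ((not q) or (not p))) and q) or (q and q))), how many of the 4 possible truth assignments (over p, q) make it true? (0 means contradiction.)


Check all 4 assignments:
p=0, q=0: 1
p=0, q=1: 0
p=1, q=0: 1
p=1, q=1: 0
Count of True = 2

2


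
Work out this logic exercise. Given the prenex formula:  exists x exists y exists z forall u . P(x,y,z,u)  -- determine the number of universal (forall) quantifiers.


Quantifier prefix: exists x exists y exists z forall u
Mark each quantifier type:
  E E E U
Universal count = 1, Existential count = 3
Asked for universal (forall) quantifiers: 1

1


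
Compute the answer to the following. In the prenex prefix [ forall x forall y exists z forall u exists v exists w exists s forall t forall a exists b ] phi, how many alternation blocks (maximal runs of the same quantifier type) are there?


Quantifier-type sequence: A A E A E E E A A E  (A=forall, E=exists)
Group into maximal same-type runs:
  Ax2 | Ex1 | Ax1 | Ex3 | Ax2 | Ex1
Number of blocks = 6

6


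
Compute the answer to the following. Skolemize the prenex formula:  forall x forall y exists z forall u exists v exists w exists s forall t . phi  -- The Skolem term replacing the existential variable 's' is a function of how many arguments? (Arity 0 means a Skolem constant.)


Quantifier prefix: forall x forall y exists z forall u exists v exists w exists s forall t
's' is existentially quantified at position 7.
Universal variables preceding it: x, y, u
Skolem function arity = 3

3


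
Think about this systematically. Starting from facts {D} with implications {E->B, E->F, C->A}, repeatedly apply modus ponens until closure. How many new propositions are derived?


Initial facts: {D}
Apply modus ponens to closure:
  (no implication fires)
Final known: {D}
New propositions: {(none)}
Count = 0

0


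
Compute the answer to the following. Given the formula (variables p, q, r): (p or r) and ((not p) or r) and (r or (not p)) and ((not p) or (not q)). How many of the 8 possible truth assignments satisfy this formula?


Evaluate all 8 assignments for p, q, r:
p=0, q=0, r=0: 0
p=0, q=0, r=1: 1
p=0, q=1, r=0: 0
p=0, q=1, r=1: 1
p=1, q=0, r=0: 0
p=1, q=0, r=1: 1
p=1, q=1, r=0: 0
p=1, q=1, r=1: 0
Satisfying count = 3

3


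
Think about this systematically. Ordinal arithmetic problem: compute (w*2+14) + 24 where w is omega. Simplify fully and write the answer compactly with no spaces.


Compute (w*2+14) + 24.
Ordinal + is associative but NOT commutative; for finite n>0, n + w = w but w + n stays w+n.
By associativity: (w*2+14) + 24 = w*2 + (14+24) = w*2+38.
Result = w*2+38

w*2+38


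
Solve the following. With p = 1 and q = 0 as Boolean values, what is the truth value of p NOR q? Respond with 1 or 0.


p = 1, q = 0
Operation: p NOR q
Evaluate: 1 NOR 0 = 0

0


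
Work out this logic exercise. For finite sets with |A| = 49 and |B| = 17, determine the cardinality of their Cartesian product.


The Cartesian product A x B contains all ordered pairs (a, b).
|A x B| = |A| * |B| = 49 * 17 = 833

833


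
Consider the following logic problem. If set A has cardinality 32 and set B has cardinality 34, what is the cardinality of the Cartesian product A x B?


The Cartesian product A x B contains all ordered pairs (a, b).
|A x B| = |A| * |B| = 32 * 34 = 1088

1088


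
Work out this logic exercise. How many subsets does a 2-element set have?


The power set of a set with n elements has 2^n elements.
|P(S)| = 2^2 = 4

4


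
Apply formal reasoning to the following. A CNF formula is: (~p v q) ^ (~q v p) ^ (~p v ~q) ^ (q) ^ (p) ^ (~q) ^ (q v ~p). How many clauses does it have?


A CNF formula is a conjunction of clauses.
Clauses are separated by ^.
Counting the conjuncts: 7 clauses.

7


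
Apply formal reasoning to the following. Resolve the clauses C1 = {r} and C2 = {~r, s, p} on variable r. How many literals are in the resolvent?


Remove r from C1 and ~r from C2.
C1 remainder: {}
C2 remainder: {s, p}
Union (resolvent): {p, s}
Resolvent has 2 literal(s).

2


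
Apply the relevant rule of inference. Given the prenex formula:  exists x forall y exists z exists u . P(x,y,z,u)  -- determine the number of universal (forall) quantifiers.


Quantifier prefix: exists x forall y exists z exists u
Mark each quantifier type:
  E U E E
Universal count = 1, Existential count = 3
Asked for universal (forall) quantifiers: 1

1


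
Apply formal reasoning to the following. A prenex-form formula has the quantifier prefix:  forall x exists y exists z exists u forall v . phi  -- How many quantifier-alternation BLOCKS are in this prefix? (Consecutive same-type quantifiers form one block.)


Quantifier-type sequence: A E E E A  (A=forall, E=exists)
Group into maximal same-type runs:
  Ax1 | Ex3 | Ax1
Number of blocks = 3

3


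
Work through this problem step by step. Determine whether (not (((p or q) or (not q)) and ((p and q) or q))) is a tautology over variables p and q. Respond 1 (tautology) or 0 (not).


Check all 4 assignments:
p=0, q=0: 1
p=0, q=1: 0
p=1, q=0: 1
p=1, q=1: 0
Satisfying count = 2/4.
Tautology iff count = 4: no.

0


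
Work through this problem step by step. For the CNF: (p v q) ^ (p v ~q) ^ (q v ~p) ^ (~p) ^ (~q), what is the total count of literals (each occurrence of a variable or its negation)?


Counting literals in each clause:
Clause 1: 2 literal(s)
Clause 2: 2 literal(s)
Clause 3: 2 literal(s)
Clause 4: 1 literal(s)
Clause 5: 1 literal(s)
Total = 8

8


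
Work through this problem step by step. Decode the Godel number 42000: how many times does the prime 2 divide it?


Factorize 42000 by dividing by 2 repeatedly.
Division steps: 2 divides 42000 exactly 4 time(s).
Exponent of 2 = 4

4


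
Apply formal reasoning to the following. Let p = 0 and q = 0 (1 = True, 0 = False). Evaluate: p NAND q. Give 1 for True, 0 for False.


p = 0, q = 0
Operation: p NAND q
Evaluate: 0 NAND 0 = 1

1


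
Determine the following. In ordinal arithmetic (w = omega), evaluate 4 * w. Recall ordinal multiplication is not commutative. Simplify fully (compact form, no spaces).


Compute 4 * w.
Ordinal * is associative and left-distributive over +, but NOT commutative; for finite n>1, n*w = w but w*n stays w*n.
For finite n>0, n * w = sup{n*k : k<w} = w. So 4 * w = w.
Result = w

w


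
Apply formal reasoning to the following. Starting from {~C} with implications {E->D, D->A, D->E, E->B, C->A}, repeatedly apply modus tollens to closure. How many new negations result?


Initial negated facts: {~C}
Apply modus tollens to closure:
  (no implication fires)
Final negated: {~C}
New negations: {(none)}
Count = 0

0


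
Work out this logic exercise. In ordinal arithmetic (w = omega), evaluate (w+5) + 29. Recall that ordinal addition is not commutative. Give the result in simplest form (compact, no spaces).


Compute (w+5) + 29.
Ordinal + is associative but NOT commutative; for finite n>0, n + w = w but w + n stays w+n.
By associativity: (w+5) + 29 = w + (5+29) = w+34.
Result = w+34

w+34


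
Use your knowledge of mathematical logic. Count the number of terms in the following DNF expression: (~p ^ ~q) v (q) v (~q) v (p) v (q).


A DNF formula is a disjunction of terms (conjunctions).
Terms are separated by v.
Counting the disjuncts: 5 terms.

5


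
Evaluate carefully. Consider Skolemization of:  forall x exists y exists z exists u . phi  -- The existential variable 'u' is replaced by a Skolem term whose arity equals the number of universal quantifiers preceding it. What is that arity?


Quantifier prefix: forall x exists y exists z exists u
'u' is existentially quantified at position 4.
Universal variables preceding it: x
Skolem function arity = 1

1


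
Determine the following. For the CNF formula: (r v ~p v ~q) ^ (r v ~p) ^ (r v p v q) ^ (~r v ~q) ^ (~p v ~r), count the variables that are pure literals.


Check each variable for pure literal status:
p: mixed (not pure)
q: mixed (not pure)
r: mixed (not pure)
Pure literal count = 0

0


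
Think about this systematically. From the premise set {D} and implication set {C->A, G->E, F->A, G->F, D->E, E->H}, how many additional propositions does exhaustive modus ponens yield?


Initial facts: {D}
Apply modus ponens to closure:
  D and D->E  =>  E
  E and E->H  =>  H
Final known: {D, E, H}
New propositions: {E, H}
Count = 2

2


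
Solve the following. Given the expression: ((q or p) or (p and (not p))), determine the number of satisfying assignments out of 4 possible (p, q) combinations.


Check all 4 assignments:
p=0, q=0: 0
p=0, q=1: 1
p=1, q=0: 1
p=1, q=1: 1
Count of True = 3

3


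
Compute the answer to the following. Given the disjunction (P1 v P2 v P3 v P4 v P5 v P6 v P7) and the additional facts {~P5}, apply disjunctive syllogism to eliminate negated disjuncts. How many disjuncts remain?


Original disjuncts (7): P1, P2, P3, P4, P5, P6, P7
Negated (eliminate): ~P5
Remaining disjuncts: P1, P2, P3, P4, P6, P7
Count = 7 - 1 = 6

6


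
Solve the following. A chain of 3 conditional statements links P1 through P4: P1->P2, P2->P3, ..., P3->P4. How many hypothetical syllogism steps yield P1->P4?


With 3 implications in a chain connecting 4 propositions:
P1->P2, P2->P3, ..., P3->P4
Steps needed = (number of implications) - 1 = 3 - 1 = 2

2


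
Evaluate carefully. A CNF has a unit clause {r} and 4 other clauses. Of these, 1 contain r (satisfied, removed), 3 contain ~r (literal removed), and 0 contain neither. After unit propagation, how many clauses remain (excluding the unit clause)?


Satisfied (removed): 1
Shortened (remain): 3
Unchanged (remain): 0
Remaining = 3 + 0 = 3

3


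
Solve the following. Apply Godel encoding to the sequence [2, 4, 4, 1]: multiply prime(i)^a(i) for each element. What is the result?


Encode each element as an exponent of the corresponding prime:
  2^2 = 4
  3^4 = 81
  5^4 = 625
  7^1 = 7
Product = 4 * 81 * 625 * 7 = 1417500

1417500


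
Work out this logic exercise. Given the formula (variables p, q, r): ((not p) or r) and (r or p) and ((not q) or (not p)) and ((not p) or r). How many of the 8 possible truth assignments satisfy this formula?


Evaluate all 8 assignments for p, q, r:
p=0, q=0, r=0: 0
p=0, q=0, r=1: 1
p=0, q=1, r=0: 0
p=0, q=1, r=1: 1
p=1, q=0, r=0: 0
p=1, q=0, r=1: 1
p=1, q=1, r=0: 0
p=1, q=1, r=1: 0
Satisfying count = 3

3


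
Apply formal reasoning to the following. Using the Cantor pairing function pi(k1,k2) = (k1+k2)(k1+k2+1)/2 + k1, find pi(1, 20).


k1 + k2 = 21
(k1+k2)(k1+k2+1)/2 = 21 * 22 / 2 = 231
pi = 231 + 1 = 232

232


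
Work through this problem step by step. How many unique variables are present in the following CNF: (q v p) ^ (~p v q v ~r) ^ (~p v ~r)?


Identify each variable that appears in the formula.
Variables found: p, q, r
Count = 3

3


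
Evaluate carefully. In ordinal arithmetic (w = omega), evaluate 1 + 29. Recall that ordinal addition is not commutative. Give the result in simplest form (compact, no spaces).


Compute 1 + 29.
Ordinal + is associative but NOT commutative; for finite n>0, n + w = w but w + n stays w+n.
Both operands finite; ordinal + agrees with natural +: 1 + 29 = 30.
Result = 30

30


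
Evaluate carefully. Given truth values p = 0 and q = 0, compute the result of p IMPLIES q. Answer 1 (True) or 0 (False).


p = 0, q = 0
Operation: p IMPLIES q
Evaluate: 0 IMPLIES 0 = 1

1


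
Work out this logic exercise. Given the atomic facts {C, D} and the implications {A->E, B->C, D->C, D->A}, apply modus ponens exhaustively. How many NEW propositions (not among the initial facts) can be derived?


Initial facts: {C, D}
Apply modus ponens to closure:
  D and D->A  =>  A
  A and A->E  =>  E
Final known: {A, C, D, E}
New propositions: {A, E}
Count = 2

2


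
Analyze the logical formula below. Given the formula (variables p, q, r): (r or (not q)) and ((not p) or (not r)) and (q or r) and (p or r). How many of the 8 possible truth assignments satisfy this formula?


Evaluate all 8 assignments for p, q, r:
p=0, q=0, r=0: 0
p=0, q=0, r=1: 1
p=0, q=1, r=0: 0
p=0, q=1, r=1: 1
p=1, q=0, r=0: 0
p=1, q=0, r=1: 0
p=1, q=1, r=0: 0
p=1, q=1, r=1: 0
Satisfying count = 2

2


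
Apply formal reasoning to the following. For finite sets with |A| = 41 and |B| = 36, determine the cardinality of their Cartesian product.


The Cartesian product A x B contains all ordered pairs (a, b).
|A x B| = |A| * |B| = 41 * 36 = 1476

1476


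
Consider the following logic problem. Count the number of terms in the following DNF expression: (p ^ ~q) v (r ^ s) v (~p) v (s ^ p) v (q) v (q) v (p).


A DNF formula is a disjunction of terms (conjunctions).
Terms are separated by v.
Counting the disjuncts: 7 terms.

7


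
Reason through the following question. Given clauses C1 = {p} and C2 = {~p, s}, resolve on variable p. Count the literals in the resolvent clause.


Remove p from C1 and ~p from C2.
C1 remainder: {}
C2 remainder: {s}
Union (resolvent): {s}
Resolvent has 1 literal(s).

1


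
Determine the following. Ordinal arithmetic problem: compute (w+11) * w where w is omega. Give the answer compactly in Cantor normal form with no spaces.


Compute (w+11) * w.
Ordinal * is associative and left-distributive over +, but NOT commutative; for finite n>1, n*w = w but w*n stays w*n.
(w+11) * w = sup{(w+11)*k : k<w} = sup{w*k+11} = w^2 (the +11 tail is absorbed in the limit).
Result = w^2

w^2


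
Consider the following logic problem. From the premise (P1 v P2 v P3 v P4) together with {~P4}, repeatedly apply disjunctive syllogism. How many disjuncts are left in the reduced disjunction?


Original disjuncts (4): P1, P2, P3, P4
Negated (eliminate): ~P4
Remaining disjuncts: P1, P2, P3
Count = 4 - 1 = 3

3


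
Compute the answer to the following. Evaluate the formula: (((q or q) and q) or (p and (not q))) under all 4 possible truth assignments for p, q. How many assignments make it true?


Check all 4 assignments:
p=0, q=0: 0
p=0, q=1: 1
p=1, q=0: 1
p=1, q=1: 1
Count of True = 3

3


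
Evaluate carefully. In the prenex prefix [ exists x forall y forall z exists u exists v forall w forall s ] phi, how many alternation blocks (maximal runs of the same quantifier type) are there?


Quantifier-type sequence: E A A E E A A  (A=forall, E=exists)
Group into maximal same-type runs:
  Ex1 | Ax2 | Ex2 | Ax2
Number of blocks = 4

4


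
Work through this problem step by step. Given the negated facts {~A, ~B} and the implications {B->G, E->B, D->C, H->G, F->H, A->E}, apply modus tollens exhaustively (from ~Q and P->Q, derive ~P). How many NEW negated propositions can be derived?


Initial negated facts: {~A, ~B}
Apply modus tollens to closure:
  ~B and E->B  =>  ~E
Final negated: {~A, ~B, ~E}
New negations: {~E}
Count = 1

1


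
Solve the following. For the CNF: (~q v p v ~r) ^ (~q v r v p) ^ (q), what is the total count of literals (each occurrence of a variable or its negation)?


Counting literals in each clause:
Clause 1: 3 literal(s)
Clause 2: 3 literal(s)
Clause 3: 1 literal(s)
Total = 7

7


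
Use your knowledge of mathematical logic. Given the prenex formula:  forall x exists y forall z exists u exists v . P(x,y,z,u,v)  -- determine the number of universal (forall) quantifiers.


Quantifier prefix: forall x exists y forall z exists u exists v
Mark each quantifier type:
  U E U E E
Universal count = 2, Existential count = 3
Asked for universal (forall) quantifiers: 2

2


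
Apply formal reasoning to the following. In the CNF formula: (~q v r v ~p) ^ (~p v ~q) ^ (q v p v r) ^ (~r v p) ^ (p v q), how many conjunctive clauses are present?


A CNF formula is a conjunction of clauses.
Clauses are separated by ^.
Counting the conjuncts: 5 clauses.

5


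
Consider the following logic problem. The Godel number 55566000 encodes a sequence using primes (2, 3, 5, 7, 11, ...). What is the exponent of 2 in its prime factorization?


Factorize 55566000 by dividing by 2 repeatedly.
Division steps: 2 divides 55566000 exactly 4 time(s).
Exponent of 2 = 4

4


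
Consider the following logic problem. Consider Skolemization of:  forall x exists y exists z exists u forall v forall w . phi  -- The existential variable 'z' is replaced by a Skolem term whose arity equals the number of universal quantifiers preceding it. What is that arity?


Quantifier prefix: forall x exists y exists z exists u forall v forall w
'z' is existentially quantified at position 3.
Universal variables preceding it: x
Skolem function arity = 1

1


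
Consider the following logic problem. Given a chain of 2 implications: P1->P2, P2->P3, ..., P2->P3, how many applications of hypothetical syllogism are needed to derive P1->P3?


With 2 implications in a chain connecting 3 propositions:
P1->P2, P2->P3, ..., P2->P3
Steps needed = (number of implications) - 1 = 2 - 1 = 1

1


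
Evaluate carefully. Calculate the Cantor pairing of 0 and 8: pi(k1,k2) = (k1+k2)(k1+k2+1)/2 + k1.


k1 + k2 = 8
(k1+k2)(k1+k2+1)/2 = 8 * 9 / 2 = 36
pi = 36 + 0 = 36

36


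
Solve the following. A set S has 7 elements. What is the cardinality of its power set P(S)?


The power set of a set with n elements has 2^n elements.
|P(S)| = 2^7 = 128

128


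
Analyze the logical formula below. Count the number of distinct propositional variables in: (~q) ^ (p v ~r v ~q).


Identify each variable that appears in the formula.
Variables found: p, q, r
Count = 3

3


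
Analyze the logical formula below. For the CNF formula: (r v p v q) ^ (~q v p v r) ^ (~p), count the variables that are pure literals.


Check each variable for pure literal status:
p: mixed (not pure)
q: mixed (not pure)
r: pure positive
Pure literal count = 1

1


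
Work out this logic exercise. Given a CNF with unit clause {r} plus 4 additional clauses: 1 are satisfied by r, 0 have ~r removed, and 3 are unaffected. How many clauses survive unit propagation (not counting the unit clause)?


Satisfied (removed): 1
Shortened (remain): 0
Unchanged (remain): 3
Remaining = 0 + 3 = 3

3


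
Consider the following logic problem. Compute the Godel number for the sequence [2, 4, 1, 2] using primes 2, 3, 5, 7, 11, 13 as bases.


Encode each element as an exponent of the corresponding prime:
  2^2 = 4
  3^4 = 81
  5^1 = 5
  7^2 = 49
Product = 4 * 81 * 5 * 49 = 79380

79380


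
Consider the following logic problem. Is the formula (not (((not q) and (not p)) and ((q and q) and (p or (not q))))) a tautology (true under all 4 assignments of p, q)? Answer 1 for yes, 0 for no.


Check all 4 assignments:
p=0, q=0: 1
p=0, q=1: 1
p=1, q=0: 1
p=1, q=1: 1
Satisfying count = 4/4.
Tautology iff count = 4: yes.

1


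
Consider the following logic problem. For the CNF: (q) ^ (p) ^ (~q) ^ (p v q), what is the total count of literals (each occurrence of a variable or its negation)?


Counting literals in each clause:
Clause 1: 1 literal(s)
Clause 2: 1 literal(s)
Clause 3: 1 literal(s)
Clause 4: 2 literal(s)
Total = 5

5


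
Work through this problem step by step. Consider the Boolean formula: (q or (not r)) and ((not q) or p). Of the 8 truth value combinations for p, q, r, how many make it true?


Evaluate all 8 assignments for p, q, r:
p=0, q=0, r=0: 1
p=0, q=0, r=1: 0
p=0, q=1, r=0: 0
p=0, q=1, r=1: 0
p=1, q=0, r=0: 1
p=1, q=0, r=1: 0
p=1, q=1, r=0: 1
p=1, q=1, r=1: 1
Satisfying count = 4

4


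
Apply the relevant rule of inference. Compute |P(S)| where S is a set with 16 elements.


The power set of a set with n elements has 2^n elements.
|P(S)| = 2^16 = 65536

65536


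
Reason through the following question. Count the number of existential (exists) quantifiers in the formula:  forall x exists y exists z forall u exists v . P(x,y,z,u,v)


Quantifier prefix: forall x exists y exists z forall u exists v
Mark each quantifier type:
  U E E U E
Universal count = 2, Existential count = 3
Asked for existential (exists) quantifiers: 3

3


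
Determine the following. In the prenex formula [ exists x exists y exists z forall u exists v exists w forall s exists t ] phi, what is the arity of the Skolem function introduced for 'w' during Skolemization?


Quantifier prefix: exists x exists y exists z forall u exists v exists w forall s exists t
'w' is existentially quantified at position 6.
Universal variables preceding it: u
Skolem function arity = 1

1


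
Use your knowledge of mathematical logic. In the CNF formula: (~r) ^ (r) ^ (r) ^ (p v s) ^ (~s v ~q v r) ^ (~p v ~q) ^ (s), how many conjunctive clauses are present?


A CNF formula is a conjunction of clauses.
Clauses are separated by ^.
Counting the conjuncts: 7 clauses.

7


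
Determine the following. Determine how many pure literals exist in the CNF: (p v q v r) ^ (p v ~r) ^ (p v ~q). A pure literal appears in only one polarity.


Check each variable for pure literal status:
p: pure positive
q: mixed (not pure)
r: mixed (not pure)
Pure literal count = 1

1
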